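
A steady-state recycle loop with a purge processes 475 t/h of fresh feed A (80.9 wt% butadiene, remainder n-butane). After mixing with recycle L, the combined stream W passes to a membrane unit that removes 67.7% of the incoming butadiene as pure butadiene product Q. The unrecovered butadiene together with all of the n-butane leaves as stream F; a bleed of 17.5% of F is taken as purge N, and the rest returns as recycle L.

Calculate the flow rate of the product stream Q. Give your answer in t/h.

butadiene in W: m_A = 475×0.809 + (1−0.175)·(1−0.677)·m_A, so m_A = 384.28/0.7335 = 523.87 t/h.
Product Q = 0.677×523.87 = 354.66 t/h.

354.7 t/h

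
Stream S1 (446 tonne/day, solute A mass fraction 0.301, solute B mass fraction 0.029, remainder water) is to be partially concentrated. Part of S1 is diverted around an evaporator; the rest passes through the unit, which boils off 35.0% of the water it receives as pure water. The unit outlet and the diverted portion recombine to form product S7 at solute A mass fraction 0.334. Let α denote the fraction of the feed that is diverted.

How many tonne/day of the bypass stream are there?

258.1 tonne/day

All 446×0.301 = 134.25 tonne/day of solute A reaches S7, so S7 = 134.25/0.334 = 401.93 tonne/day and vapour = 44.066 tonne/day.
The evaporator receives (1−α)·446 of feed at 0.670 water and removes 0.350 of that water:
0.350×0.670×(1−α)×446 = 44.066
(1−α) = 44.066/104.59 = 0.4213;  α = 0.5787.
Bypass flow = 0.5787×446 = 258.09 tonne/day.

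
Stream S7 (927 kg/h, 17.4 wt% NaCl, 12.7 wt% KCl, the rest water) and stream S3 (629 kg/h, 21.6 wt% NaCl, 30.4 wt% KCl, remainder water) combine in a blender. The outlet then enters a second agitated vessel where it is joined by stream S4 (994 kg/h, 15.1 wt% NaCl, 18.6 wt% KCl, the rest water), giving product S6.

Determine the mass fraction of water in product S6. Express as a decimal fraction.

Overall, product flow = 2550 kg/h.
water in = 927×0.699 + 629×0.480 + 994×0.663 = 1608.9 kg/h.
water fraction in S6 = 0.631.

0.631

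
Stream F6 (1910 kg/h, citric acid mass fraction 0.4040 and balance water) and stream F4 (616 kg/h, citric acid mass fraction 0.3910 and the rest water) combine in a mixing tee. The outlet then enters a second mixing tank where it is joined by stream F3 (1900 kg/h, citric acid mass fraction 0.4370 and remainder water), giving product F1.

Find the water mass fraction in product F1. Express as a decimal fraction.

Overall, product flow = 4426 kg/h.
water in = 1910×0.596 + 616×0.609 + 1900×0.563 = 2583.2 kg/h.
water fraction in F1 = 0.5836.

0.5836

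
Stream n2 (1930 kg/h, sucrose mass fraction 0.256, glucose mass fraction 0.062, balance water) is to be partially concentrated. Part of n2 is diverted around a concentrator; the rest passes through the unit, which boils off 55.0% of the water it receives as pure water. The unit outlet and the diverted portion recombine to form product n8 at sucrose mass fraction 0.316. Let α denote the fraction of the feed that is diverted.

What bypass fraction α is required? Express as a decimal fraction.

All 1930×0.256 = 494.08 kg/h of sucrose reaches n8, so n8 = 494.08/0.316 = 1563.5 kg/h and vapour = 366.46 kg/h.
The evaporator receives (1−α)·1930 of feed at 0.682 water and removes 0.550 of that water:
0.550×0.682×(1−α)×1930 = 366.46
(1−α) = 366.46/723.94 = 0.5062;  α = 0.4938.

0.494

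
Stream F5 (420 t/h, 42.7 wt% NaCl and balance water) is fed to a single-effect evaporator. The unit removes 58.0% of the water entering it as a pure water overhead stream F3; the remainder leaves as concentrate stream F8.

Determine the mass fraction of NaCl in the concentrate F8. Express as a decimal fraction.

0.640

NaCl is not removed: 420×0.427 = 179.34 t/h of NaCl enters F8.
water entering = 420×0.573 = 240.66 t/h; overhead removed = 0.580×240.66 = 139.58 t/h.
Concentrate = 420 − 139.58 = 280.42 t/h.
Mass fraction = 179.34/280.42 = 0.640.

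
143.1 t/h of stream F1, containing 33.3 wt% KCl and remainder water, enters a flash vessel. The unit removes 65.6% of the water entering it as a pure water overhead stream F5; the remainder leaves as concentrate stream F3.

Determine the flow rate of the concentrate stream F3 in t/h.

water entering = 143.1×0.667 = 95.448 t/h; overhead removed = 0.656×95.448 = 62.614 t/h.
Concentrate = 143.1 − 62.614 = 80.486 t/h.

80.49 t/h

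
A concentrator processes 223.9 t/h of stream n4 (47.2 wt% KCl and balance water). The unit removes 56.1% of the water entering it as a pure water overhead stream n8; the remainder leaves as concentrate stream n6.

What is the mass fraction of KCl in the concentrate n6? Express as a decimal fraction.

KCl is not removed: 223.9×0.472 = 105.68 t/h of KCl enters n6.
water entering = 223.9×0.528 = 118.22 t/h; overhead removed = 0.561×118.22 = 66.321 t/h.
Concentrate = 223.9 − 66.321 = 157.58 t/h.
Mass fraction = 105.68/157.58 = 0.671.

0.671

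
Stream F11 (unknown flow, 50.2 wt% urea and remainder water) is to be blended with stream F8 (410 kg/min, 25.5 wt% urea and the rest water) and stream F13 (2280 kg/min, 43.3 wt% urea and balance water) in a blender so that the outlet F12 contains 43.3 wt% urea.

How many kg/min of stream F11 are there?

Let F11 be the unknown flow. Total out = 2690 + F11.
urea balance: 1091.8 + 0.502·F11 = 0.433·(2690 + F11)
(0.502 − 0.433)·F11 = 0.433×2690 − 1091.8 = 72.98
F11 = 72.98 / 0.069 = 1057.7 kg/min

1058 kg/min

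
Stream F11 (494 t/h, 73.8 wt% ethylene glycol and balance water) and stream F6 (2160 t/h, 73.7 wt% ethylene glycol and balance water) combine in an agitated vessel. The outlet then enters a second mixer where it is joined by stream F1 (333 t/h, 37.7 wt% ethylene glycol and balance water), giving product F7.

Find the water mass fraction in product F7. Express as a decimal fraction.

Overall, product flow = 2987 t/h.
water in = 494×0.262 + 2160×0.263 + 333×0.623 = 904.97 t/h.
water fraction in F7 = 0.303.

0.303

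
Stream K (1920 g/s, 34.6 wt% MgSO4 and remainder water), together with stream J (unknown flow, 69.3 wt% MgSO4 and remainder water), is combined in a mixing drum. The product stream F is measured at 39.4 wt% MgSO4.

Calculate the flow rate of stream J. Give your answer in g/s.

Let J be the unknown flow. Total out = 1920 + J.
MgSO4 balance: 664.32 + 0.693·J = 0.394·(1920 + J)
(0.693 − 0.394)·J = 0.394×1920 − 664.32 = 92.16
J = 92.16 / 0.299 = 308.23 g/s

308.2 g/s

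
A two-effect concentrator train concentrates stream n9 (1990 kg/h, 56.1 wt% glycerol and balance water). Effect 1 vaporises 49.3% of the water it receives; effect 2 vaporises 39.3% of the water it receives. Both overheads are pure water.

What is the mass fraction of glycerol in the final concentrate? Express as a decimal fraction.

water in feed = 1990×0.439 = 873.61 kg/h.
After stage 1: water left = (1−0.493)×873.61 = 442.92; stream total = 1559.3 kg/h.
After stage 2: water left = (1−0.393)×442.92 = 268.85; final concentrate = 1385.2 kg/h.
glycerol fraction = 1116.4/1385.2 = 0.8059.

0.8059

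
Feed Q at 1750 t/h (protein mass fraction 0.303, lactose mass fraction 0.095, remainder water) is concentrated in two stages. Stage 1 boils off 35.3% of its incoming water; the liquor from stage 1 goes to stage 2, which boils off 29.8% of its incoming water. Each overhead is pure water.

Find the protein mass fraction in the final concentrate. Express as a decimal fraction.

water in feed = 1750×0.602 = 1053.5 t/h.
After stage 1: water left = (1−0.353)×1053.5 = 681.61; stream total = 1378.1 t/h.
After stage 2: water left = (1−0.298)×681.61 = 478.49; final concentrate = 1175 t/h.
protein fraction = 530.25/1175 = 0.451.

0.451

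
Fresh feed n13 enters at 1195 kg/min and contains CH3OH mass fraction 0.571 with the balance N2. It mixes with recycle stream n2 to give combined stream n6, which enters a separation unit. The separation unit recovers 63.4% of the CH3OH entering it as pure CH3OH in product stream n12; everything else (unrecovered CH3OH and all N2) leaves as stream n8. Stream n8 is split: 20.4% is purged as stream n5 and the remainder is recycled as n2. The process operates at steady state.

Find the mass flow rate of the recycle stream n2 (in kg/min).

2281 kg/min

N2 enters only via n13 and leaves only via the purge: 1195×0.429 = 0.204×(N2 in n8), and the separation unit passes all N2, so N2 in n6 = N2 in n8 = 2513 kg/min.
CH3OH in n6: m_A = 1195×0.571 + (1−0.204)·(1−0.634)·m_A, so m_A = 682.34/0.7087 = 962.86 kg/min.
n8 = (1−0.634)×962.86 + 2513 = 2865.4 kg/min.
Recycle n2 = (1−0.204)×2865.4 = 2280.9 kg/min.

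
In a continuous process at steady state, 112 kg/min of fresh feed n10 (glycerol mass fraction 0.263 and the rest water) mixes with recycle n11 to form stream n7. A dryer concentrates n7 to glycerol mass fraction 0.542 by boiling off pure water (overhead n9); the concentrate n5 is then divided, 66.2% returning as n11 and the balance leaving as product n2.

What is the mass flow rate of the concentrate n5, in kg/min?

160.8 kg/min

Overall glycerol balance (none leaves overhead): glycerol in fresh feed = glycerol in product, i.e. 112×0.263 = (1−0.662)·n5·0.542.
n5 = 29.456/(0.542×0.338) = 160.79 kg/min.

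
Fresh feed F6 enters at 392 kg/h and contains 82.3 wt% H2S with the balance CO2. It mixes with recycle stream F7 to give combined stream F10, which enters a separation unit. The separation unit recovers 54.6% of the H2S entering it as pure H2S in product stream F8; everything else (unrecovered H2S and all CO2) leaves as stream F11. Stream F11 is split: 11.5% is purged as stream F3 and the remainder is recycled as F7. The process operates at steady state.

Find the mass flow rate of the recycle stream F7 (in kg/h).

CO2 enters only via F6 and leaves only via the purge: 392×0.177 = 0.115×(CO2 in F11), and the separation unit passes all CO2, so CO2 in F10 = CO2 in F11 = 603.34 kg/h.
H2S in F10: m_A = 392×0.823 + (1−0.115)·(1−0.546)·m_A, so m_A = 322.62/0.5982 = 539.3 kg/h.
F11 = (1−0.546)×539.3 + 603.34 = 848.18 kg/h.
Recycle F7 = (1−0.115)×848.18 = 750.64 kg/h.

750.6 kg/h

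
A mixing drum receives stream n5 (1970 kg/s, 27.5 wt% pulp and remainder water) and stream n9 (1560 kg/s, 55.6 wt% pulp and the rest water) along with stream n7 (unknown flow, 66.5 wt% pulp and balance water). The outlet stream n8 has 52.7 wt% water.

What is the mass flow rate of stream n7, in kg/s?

Let n7 be the unknown flow. Total out = 3530 + n7.
water balance: 2120.9 + 0.335·n7 = 0.527·(3530 + n7)
(0.335 − 0.527)·n7 = 0.527×3530 − 2120.9 = -260.58
n7 = -260.58 / -0.192 = 1357.2 kg/s

1357 kg/s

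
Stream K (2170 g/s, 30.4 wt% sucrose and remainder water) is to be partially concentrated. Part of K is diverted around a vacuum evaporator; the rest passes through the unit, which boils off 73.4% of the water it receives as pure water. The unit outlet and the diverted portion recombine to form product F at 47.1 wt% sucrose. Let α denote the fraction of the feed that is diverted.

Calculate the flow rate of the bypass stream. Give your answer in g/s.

663.9 g/s

All 2170×0.304 = 659.68 g/s of sucrose reaches F, so F = 659.68/0.471 = 1400.6 g/s and vapour = 769.41 g/s.
The evaporator receives (1−α)·2170 of feed at 0.696 water and removes 0.734 of that water:
0.734×0.696×(1−α)×2170 = 769.41
(1−α) = 769.41/1108.6 = 0.6940;  α = 0.3060.
Bypass flow = 0.3060×2170 = 663.91 g/s.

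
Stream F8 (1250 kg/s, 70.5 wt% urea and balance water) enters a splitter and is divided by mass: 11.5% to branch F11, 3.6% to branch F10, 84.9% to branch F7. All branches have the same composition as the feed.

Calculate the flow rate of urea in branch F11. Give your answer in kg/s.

Branch F11 total = 0.115×1250 = 143.75 kg/s.
urea in F11 = 0.705×143.75 = 101.34 kg/s.

101.3 kg/s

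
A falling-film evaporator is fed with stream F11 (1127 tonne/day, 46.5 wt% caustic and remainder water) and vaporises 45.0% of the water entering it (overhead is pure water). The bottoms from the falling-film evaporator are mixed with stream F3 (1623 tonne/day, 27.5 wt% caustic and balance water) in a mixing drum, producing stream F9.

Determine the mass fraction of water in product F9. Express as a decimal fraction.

Vapour removed = 0.450×0.535×1127 = 271.33 tonne/day; concentrate = 855.67 tonne/day.
water reaching the mixer = 331.62 (from concentrate) + 1623×0.725 = 1508.3 tonne/day.
Product flow = 855.67 + 1623 = 2478.7 tonne/day; water fraction = 0.609.

0.609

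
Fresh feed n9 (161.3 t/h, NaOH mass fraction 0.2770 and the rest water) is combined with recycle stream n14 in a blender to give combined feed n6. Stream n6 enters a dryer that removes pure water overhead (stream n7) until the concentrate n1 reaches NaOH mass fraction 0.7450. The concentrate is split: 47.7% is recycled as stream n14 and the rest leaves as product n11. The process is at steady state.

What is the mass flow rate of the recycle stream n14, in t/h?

Overall NaOH balance (none leaves overhead): NaOH in fresh feed = NaOH in product, i.e. 161.3×0.277 = (1−0.477)·n1·0.745.
n1 = 44.68/(0.745×0.523) = 114.67 t/h.
Recycle n14 = 0.477×114.67 = 54.698 t/h.

54.7 t/h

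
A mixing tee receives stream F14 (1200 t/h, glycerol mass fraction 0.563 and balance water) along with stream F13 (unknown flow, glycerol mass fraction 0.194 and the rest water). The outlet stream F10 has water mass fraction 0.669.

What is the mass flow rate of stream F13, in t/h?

Let F13 be the unknown flow. Total out = 1200 + F13.
water balance: 524.4 + 0.806·F13 = 0.669·(1200 + F13)
(0.806 − 0.669)·F13 = 0.669×1200 − 524.4 = 278.4
F13 = 278.4 / 0.137 = 2032.1 t/h

2032 t/h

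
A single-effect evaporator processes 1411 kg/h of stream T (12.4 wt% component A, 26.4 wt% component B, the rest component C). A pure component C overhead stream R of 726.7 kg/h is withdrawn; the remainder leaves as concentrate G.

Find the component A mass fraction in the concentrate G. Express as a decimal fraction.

0.256

component A is not removed: 1411×0.124 = 174.96 kg/h of component A enters G.
Concentrate = 1411 − 726.7 = 684.3 kg/h.
Mass fraction = 174.96/684.3 = 0.256.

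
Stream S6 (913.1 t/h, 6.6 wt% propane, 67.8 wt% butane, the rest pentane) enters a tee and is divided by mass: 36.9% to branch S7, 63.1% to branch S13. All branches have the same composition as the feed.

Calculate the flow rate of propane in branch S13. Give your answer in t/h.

Branch S13 total = 0.631×913.1 = 576.17 t/h.
propane in S13 = 0.066×576.17 = 38.027 t/h.

38.03 t/h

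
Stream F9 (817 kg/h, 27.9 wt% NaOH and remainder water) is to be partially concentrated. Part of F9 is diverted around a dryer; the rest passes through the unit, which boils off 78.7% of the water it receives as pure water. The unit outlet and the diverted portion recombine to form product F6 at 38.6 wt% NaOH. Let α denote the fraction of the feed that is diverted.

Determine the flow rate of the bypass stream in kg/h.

All 817×0.279 = 227.94 kg/h of NaOH reaches F6, so F6 = 227.94/0.386 = 590.53 kg/h and vapour = 226.47 kg/h.
The evaporator receives (1−α)·817 of feed at 0.721 water and removes 0.787 of that water:
0.787×0.721×(1−α)×817 = 226.47
(1−α) = 226.47/463.59 = 0.4885;  α = 0.5115.
Bypass flow = 0.5115×817 = 417.88 kg/h.

417.9 kg/h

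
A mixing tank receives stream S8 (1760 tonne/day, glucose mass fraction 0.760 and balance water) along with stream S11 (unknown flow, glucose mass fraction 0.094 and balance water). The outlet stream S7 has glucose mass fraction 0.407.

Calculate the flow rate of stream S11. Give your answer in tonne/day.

1985 tonne/day

Let S11 be the unknown flow. Total out = 1760 + S11.
glucose balance: 1337.6 + 0.094·S11 = 0.407·(1760 + S11)
(0.094 − 0.407)·S11 = 0.407×1760 − 1337.6 = -621.28
S11 = -621.28 / -0.313 = 1984.9 tonne/day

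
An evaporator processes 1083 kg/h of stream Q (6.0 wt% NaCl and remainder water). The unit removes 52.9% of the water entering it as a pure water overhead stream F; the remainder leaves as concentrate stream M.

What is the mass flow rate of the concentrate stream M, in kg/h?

water entering = 1083×0.940 = 1018 kg/h; overhead removed = 0.529×1018 = 538.53 kg/h.
Concentrate = 1083 − 538.53 = 544.47 kg/h.

544.5 kg/h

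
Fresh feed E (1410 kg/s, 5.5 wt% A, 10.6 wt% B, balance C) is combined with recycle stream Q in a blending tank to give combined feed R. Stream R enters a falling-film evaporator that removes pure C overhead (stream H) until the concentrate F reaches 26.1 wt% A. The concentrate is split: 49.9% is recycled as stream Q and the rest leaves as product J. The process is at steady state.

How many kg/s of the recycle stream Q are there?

Overall A balance (none leaves overhead): A in fresh feed = A in product, i.e. 1410×0.055 = (1−0.499)·F·0.261.
F = 77.55/(0.261×0.501) = 593.07 kg/s.
Recycle Q = 0.499×593.07 = 295.94 kg/s.

295.9 kg/s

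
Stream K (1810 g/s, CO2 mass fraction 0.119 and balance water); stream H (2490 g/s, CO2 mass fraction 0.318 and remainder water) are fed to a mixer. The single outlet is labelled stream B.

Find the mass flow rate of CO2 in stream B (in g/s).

1007 g/s

CO2 out = CO2 in = 1810×0.119 + 2490×0.318 = 1007.2 g/s.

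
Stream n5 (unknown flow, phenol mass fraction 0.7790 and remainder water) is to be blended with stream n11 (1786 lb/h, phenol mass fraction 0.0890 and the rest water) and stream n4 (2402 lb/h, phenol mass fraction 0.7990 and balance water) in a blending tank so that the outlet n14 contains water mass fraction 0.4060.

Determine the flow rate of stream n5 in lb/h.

Let n5 be the unknown flow. Total out = 4188 + n5.
water balance: 2109.8 + 0.221·n5 = 0.406·(4188 + n5)
(0.221 − 0.406)·n5 = 0.406×4188 − 2109.8 = -409.52
n5 = -409.52 / -0.185 = 2213.6 lb/h

2214 lb/h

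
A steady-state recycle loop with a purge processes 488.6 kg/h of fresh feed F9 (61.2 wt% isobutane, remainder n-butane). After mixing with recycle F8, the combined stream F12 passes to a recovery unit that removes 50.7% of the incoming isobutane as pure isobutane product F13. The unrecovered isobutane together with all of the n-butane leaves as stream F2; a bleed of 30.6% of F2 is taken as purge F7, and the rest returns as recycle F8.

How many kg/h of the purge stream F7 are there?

258.1 kg/h

n-butane enters only via F9 and leaves only via the purge: 488.6×0.388 = 0.306×(n-butane in F2), and the recovery unit passes all n-butane, so n-butane in F12 = n-butane in F2 = 619.53 kg/h.
isobutane in F12: m_A = 488.6×0.612 + (1−0.306)·(1−0.507)·m_A, so m_A = 299.02/0.6579 = 454.54 kg/h.
F2 = (1−0.507)×454.54 + 619.53 = 843.62 kg/h.
Purge F7 = 0.306×843.62 = 258.15 kg/h.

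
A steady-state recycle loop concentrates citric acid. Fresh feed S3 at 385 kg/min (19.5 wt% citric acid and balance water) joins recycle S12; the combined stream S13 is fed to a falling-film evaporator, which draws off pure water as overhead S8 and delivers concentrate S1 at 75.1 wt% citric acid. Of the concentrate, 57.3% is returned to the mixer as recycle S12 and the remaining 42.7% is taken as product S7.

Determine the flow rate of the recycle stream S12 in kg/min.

134.1 kg/min

Overall citric acid balance (none leaves overhead): citric acid in fresh feed = citric acid in product, i.e. 385×0.195 = (1−0.573)·S1·0.751.
S1 = 75.075/(0.751×0.427) = 234.11 kg/min.
Recycle S12 = 0.573×234.11 = 134.15 kg/min.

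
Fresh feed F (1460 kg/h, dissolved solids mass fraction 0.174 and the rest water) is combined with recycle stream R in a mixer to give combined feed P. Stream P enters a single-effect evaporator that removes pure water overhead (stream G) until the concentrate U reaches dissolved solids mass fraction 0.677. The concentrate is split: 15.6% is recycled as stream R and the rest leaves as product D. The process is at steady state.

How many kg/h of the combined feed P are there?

Overall dissolved solids balance (none leaves overhead): dissolved solids in fresh feed = dissolved solids in product, i.e. 1460×0.174 = (1−0.156)·U·0.677.
U = 254.04/(0.677×0.844) = 444.6 kg/h.
Recycle R = 0.156×444.6 = 69.358 kg/h.
Combined feed P = 1460 + 69.358 = 1529.4 kg/h.

1529 kg/h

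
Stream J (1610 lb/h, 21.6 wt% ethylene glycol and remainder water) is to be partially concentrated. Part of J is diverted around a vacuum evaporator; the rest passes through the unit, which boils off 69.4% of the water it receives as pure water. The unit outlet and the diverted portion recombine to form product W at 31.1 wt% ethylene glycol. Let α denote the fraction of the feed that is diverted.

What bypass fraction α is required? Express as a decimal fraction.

All 1610×0.216 = 347.76 lb/h of ethylene glycol reaches W, so W = 347.76/0.311 = 1118.2 lb/h and vapour = 491.8 lb/h.
The evaporator receives (1−α)·1610 of feed at 0.784 water and removes 0.694 of that water:
0.694×0.784×(1−α)×1610 = 491.8
(1−α) = 491.8/875.99 = 0.5614;  α = 0.4386.

0.439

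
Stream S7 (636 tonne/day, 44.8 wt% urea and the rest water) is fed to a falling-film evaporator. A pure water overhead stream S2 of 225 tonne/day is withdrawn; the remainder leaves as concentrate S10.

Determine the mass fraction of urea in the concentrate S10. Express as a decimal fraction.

urea is not removed: 636×0.448 = 284.93 tonne/day of urea enters S10.
Concentrate = 636 − 225 = 411 tonne/day.
Mass fraction = 284.93/411 = 0.693.

0.693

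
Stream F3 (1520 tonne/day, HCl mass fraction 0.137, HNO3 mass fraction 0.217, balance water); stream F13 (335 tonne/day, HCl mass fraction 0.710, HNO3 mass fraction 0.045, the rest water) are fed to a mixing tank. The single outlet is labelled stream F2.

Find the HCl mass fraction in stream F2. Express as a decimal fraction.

Total flow out = 1520 + 335 = 1855 tonne/day.
HCl in = 1520×0.137 + 335×0.710 = 446.09 tonne/day.
HCl mass fraction in F2 = 446.09/1855 = 0.240.

0.240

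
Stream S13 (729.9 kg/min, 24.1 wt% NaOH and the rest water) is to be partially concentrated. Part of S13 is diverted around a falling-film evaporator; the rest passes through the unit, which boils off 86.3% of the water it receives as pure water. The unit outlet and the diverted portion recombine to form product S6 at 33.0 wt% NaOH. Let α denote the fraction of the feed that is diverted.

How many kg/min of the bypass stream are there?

All 729.9×0.241 = 175.91 kg/min of NaOH reaches S6, so S6 = 175.91/0.330 = 533.05 kg/min and vapour = 196.85 kg/min.
The evaporator receives (1−α)·729.9 of feed at 0.759 water and removes 0.863 of that water:
0.863×0.759×(1−α)×729.9 = 196.85
(1−α) = 196.85/478.1 = 0.4117;  α = 0.5883.
Bypass flow = 0.5883×729.9 = 429.37 kg/min.

429.4 kg/min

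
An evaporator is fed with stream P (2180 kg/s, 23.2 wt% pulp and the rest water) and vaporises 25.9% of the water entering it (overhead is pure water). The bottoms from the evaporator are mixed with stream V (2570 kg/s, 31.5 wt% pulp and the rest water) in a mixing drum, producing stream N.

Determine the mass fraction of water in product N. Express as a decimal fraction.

Vapour removed = 0.259×0.768×2180 = 433.63 kg/s; concentrate = 1746.4 kg/s.
water reaching the mixer = 1240.6 (from concentrate) + 2570×0.685 = 3001.1 kg/s.
Product flow = 1746.4 + 2570 = 4316.4 kg/s; water fraction = 0.6953.

0.6953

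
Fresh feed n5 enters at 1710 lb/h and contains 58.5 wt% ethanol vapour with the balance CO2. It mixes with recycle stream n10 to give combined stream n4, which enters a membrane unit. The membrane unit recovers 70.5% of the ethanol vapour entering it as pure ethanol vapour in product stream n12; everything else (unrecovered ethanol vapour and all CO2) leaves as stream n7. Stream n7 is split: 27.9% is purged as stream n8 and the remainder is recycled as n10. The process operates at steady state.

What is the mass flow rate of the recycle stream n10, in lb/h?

CO2 enters only via n5 and leaves only via the purge: 1710×0.415 = 0.279×(CO2 in n7), and the membrane unit passes all CO2, so CO2 in n4 = CO2 in n7 = 2543.5 lb/h.
ethanol vapour in n4: m_A = 1710×0.585 + (1−0.279)·(1−0.705)·m_A, so m_A = 1000.3/0.7873 = 1270.6 lb/h.
n7 = (1−0.705)×1270.6 + 2543.5 = 2918.4 lb/h.
Recycle n10 = (1−0.279)×2918.4 = 2104.1 lb/h.

2104 lb/h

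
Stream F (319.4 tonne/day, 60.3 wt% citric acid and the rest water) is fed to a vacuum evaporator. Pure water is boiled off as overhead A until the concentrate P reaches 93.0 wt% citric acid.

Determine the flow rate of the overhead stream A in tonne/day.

112.3 tonne/day

citric acid is conserved: 319.4×0.603 = 192.6 tonne/day all reports to the concentrate.
Concentrate = 192.6/(target fraction) = 207.09 tonne/day.
Overhead = 319.4 − 207.09 = 112.31 tonne/day.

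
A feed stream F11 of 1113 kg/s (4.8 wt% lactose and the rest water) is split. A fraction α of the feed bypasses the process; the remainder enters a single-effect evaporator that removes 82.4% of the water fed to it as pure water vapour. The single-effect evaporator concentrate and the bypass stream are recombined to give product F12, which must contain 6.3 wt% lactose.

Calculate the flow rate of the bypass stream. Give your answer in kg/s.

775.2 kg/s

All 1113×0.048 = 53.424 kg/s of lactose reaches F12, so F12 = 53.424/0.063 = 848 kg/s and vapour = 265 kg/s.
The evaporator receives (1−α)·1113 of feed at 0.952 water and removes 0.824 of that water:
0.824×0.952×(1−α)×1113 = 265
(1−α) = 265/873.09 = 0.3035;  α = 0.6965.
Bypass flow = 0.6965×1113 = 775.18 kg/s.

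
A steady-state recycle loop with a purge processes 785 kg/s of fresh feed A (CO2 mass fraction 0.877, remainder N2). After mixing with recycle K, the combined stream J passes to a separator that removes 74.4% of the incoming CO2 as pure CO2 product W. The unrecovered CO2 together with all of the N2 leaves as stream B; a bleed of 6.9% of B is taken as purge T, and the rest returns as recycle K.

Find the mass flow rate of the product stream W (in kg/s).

672.5 kg/s

CO2 in J: m_A = 785×0.877 + (1−0.069)·(1−0.744)·m_A, so m_A = 688.45/0.7617 = 903.87 kg/s.
Product W = 0.744×903.87 = 672.48 kg/s.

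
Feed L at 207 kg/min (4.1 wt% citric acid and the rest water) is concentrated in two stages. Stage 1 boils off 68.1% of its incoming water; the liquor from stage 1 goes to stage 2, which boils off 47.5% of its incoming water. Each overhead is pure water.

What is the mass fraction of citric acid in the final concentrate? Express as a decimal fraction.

0.2034

water in feed = 207×0.959 = 198.51 kg/min.
After stage 1: water left = (1−0.681)×198.51 = 63.326; stream total = 71.813 kg/min.
After stage 2: water left = (1−0.475)×63.326 = 33.246; final concentrate = 41.733 kg/min.
citric acid fraction = 8.487/41.733 = 0.2034.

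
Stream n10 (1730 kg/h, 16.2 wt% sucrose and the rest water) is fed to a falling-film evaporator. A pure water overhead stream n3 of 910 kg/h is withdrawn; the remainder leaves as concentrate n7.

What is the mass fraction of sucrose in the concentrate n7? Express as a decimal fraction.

0.342

sucrose is not removed: 1730×0.162 = 280.26 kg/h of sucrose enters n7.
Concentrate = 1730 − 910 = 820 kg/h.
Mass fraction = 280.26/820 = 0.342.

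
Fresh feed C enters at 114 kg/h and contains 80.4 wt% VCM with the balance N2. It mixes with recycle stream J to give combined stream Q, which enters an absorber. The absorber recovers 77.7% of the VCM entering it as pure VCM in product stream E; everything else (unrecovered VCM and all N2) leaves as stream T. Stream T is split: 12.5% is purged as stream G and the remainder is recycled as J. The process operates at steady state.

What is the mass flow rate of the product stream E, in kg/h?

88.48 kg/h

VCM in Q: m_A = 114×0.804 + (1−0.125)·(1−0.777)·m_A, so m_A = 91.656/0.8049 = 113.88 kg/h.
Product E = 0.777×113.88 = 88.482 kg/h.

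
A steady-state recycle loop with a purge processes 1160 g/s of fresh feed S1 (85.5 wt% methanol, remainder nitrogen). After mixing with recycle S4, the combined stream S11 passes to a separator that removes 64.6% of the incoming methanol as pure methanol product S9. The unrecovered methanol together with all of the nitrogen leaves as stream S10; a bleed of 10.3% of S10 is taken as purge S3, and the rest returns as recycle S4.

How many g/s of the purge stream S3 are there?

nitrogen enters only via S1 and leaves only via the purge: 1160×0.145 = 0.103×(nitrogen in S10), and the separator passes all nitrogen, so nitrogen in S11 = nitrogen in S10 = 1633 g/s.
methanol in S11: m_A = 1160×0.855 + (1−0.103)·(1−0.646)·m_A, so m_A = 991.8/0.6825 = 1453.3 g/s.
S10 = (1−0.646)×1453.3 + 1633 = 2147.5 g/s.
Purge S3 = 0.103×2147.5 = 221.19 g/s.

221.2 g/s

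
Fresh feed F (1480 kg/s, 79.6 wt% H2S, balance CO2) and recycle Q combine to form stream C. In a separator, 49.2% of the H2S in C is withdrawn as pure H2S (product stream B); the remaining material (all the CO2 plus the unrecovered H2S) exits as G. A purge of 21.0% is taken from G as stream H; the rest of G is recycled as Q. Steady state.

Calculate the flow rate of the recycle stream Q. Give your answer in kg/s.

1926 kg/s

CO2 enters only via F and leaves only via the purge: 1480×0.204 = 0.210×(CO2 in G), and the separator passes all CO2, so CO2 in C = CO2 in G = 1437.7 kg/s.
H2S in C: m_A = 1480×0.796 + (1−0.210)·(1−0.492)·m_A, so m_A = 1178.1/0.5987 = 1967.8 kg/s.
G = (1−0.492)×1967.8 + 1437.7 = 2437.4 kg/s.
Recycle Q = (1−0.210)×2437.4 = 1925.5 kg/s.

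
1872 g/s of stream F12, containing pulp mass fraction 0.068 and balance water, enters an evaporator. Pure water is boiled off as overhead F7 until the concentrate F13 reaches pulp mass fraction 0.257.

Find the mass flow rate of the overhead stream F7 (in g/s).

1377 g/s

pulp is conserved: 1872×0.068 = 127.3 g/s all reports to the concentrate.
Concentrate = 127.3/(target fraction) = 495.32 g/s.
Overhead = 1872 − 495.32 = 1376.7 g/s.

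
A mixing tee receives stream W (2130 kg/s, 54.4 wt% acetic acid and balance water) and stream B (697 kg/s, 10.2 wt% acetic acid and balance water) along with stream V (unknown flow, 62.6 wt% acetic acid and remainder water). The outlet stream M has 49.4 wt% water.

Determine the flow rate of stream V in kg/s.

Let V be the unknown flow. Total out = 2827 + V.
water balance: 1597.2 + 0.374·V = 0.494·(2827 + V)
(0.374 − 0.494)·V = 0.494×2827 − 1597.2 = -200.65
V = -200.65 / -0.120 = 1672.1 kg/s

1672 kg/s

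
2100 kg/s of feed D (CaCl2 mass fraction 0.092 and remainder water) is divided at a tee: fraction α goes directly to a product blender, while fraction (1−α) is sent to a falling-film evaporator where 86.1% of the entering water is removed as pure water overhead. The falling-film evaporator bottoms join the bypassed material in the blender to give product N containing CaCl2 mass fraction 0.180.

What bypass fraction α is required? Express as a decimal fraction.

0.375

All 2100×0.092 = 193.2 kg/s of CaCl2 reaches N, so N = 193.2/0.180 = 1073.3 kg/s and vapour = 1026.7 kg/s.
The evaporator receives (1−α)·2100 of feed at 0.908 water and removes 0.861 of that water:
0.861×0.908×(1−α)×2100 = 1026.7
(1−α) = 1026.7/1641.8 = 0.6253;  α = 0.3747.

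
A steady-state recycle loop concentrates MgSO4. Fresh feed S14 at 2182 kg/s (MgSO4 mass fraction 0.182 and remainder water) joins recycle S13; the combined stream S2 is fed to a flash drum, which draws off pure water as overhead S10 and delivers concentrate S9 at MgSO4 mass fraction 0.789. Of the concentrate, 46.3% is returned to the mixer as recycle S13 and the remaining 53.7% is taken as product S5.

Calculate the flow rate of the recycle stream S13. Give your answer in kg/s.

434 kg/s

Overall MgSO4 balance (none leaves overhead): MgSO4 in fresh feed = MgSO4 in product, i.e. 2182×0.182 = (1−0.463)·S9·0.789.
S9 = 397.12/(0.789×0.537) = 937.29 kg/s.
Recycle S13 = 0.463×937.29 = 433.97 kg/s.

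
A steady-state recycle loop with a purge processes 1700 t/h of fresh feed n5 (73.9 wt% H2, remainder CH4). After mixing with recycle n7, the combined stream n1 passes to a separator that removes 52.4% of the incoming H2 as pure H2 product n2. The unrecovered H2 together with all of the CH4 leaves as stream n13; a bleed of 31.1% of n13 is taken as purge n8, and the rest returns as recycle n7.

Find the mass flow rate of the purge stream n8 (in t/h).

720.4 t/h

CH4 enters only via n5 and leaves only via the purge: 1700×0.261 = 0.311×(CH4 in n13), and the separator passes all CH4, so CH4 in n1 = CH4 in n13 = 1426.7 t/h.
H2 in n1: m_A = 1700×0.739 + (1−0.311)·(1−0.524)·m_A, so m_A = 1256.3/0.6720 = 1869.4 t/h.
n13 = (1−0.524)×1869.4 + 1426.7 = 2316.5 t/h.
Purge n8 = 0.311×2316.5 = 720.44 t/h.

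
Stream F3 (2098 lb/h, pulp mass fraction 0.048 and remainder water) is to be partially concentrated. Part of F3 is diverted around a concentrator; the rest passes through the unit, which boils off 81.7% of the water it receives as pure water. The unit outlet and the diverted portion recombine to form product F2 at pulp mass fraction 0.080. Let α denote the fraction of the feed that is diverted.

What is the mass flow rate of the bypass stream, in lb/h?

1019 lb/h

All 2098×0.048 = 100.7 lb/h of pulp reaches F2, so F2 = 100.7/0.080 = 1258.8 lb/h and vapour = 839.2 lb/h.
The evaporator receives (1−α)·2098 of feed at 0.952 water and removes 0.817 of that water:
0.817×0.952×(1−α)×2098 = 839.2
(1−α) = 839.2/1631.8 = 0.5143;  α = 0.4857.
Bypass flow = 0.4857×2098 = 1019 lb/h.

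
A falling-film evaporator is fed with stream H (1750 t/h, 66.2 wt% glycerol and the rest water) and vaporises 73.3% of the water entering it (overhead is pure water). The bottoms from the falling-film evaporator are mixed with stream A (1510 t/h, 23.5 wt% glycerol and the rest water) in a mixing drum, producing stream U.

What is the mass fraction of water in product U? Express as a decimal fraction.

Vapour removed = 0.733×0.338×1750 = 433.57 t/h; concentrate = 1316.4 t/h.
water reaching the mixer = 157.93 (from concentrate) + 1510×0.765 = 1313.1 t/h.
Product flow = 1316.4 + 1510 = 2826.4 t/h; water fraction = 0.465.

0.465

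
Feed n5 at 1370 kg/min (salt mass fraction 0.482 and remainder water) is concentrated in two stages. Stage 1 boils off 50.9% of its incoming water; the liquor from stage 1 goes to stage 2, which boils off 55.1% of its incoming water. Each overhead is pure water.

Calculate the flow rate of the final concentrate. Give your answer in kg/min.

water in feed = 1370×0.518 = 709.66 kg/min.
After stage 1: water left = (1−0.509)×709.66 = 348.44; stream total = 1008.8 kg/min.
After stage 2: water left = (1−0.551)×348.44 = 156.45; final concentrate = 816.79 kg/min.

816.8 kg/min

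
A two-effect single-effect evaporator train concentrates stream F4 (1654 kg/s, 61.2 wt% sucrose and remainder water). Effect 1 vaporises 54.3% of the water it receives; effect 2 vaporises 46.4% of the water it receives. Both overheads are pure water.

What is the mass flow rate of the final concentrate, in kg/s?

water in feed = 1654×0.388 = 641.75 kg/s.
After stage 1: water left = (1−0.543)×641.75 = 293.28; stream total = 1305.5 kg/s.
After stage 2: water left = (1−0.464)×293.28 = 157.2; final concentrate = 1169.4 kg/s.

1169 kg/s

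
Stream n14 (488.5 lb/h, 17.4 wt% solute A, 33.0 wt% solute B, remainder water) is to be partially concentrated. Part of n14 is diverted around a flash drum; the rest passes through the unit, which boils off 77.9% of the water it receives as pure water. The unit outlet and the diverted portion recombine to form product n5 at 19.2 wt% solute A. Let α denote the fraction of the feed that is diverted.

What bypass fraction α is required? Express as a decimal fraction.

0.757

All 488.5×0.174 = 84.999 lb/h of solute A reaches n5, so n5 = 84.999/0.192 = 442.7 lb/h and vapour = 45.797 lb/h.
The evaporator receives (1−α)·488.5 of feed at 0.496 water and removes 0.779 of that water:
0.779×0.496×(1−α)×488.5 = 45.797
(1−α) = 45.797/188.75 = 0.2426;  α = 0.7574.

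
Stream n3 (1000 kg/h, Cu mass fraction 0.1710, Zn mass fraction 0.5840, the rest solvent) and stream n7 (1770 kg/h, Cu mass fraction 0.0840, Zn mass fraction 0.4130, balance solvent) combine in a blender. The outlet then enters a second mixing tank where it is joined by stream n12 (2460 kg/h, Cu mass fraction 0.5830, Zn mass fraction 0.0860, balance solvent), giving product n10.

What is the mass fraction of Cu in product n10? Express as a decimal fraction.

Overall, product flow = 5230 kg/h.
Cu in = 1000×0.171 + 1770×0.084 + 2460×0.583 = 1753.9 kg/h.
Cu fraction in n10 = 0.3353.

0.3353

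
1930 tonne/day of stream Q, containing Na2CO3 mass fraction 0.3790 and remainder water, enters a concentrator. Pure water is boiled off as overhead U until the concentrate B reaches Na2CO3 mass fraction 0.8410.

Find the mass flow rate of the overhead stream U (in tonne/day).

Na2CO3 is conserved: 1930×0.379 = 731.47 tonne/day all reports to the concentrate.
Concentrate = 731.47/(target fraction) = 869.76 tonne/day.
Overhead = 1930 − 869.76 = 1060.2 tonne/day.

1060 tonne/day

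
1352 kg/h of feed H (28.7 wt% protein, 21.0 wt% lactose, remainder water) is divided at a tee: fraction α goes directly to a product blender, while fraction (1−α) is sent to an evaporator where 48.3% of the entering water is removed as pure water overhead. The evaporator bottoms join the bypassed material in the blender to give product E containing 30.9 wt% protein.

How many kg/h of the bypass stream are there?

955.8 kg/h

All 1352×0.287 = 388.02 kg/h of protein reaches E, so E = 388.02/0.309 = 1255.7 kg/h and vapour = 96.259 kg/h.
The evaporator receives (1−α)·1352 of feed at 0.503 water and removes 0.483 of that water:
0.483×0.503×(1−α)×1352 = 96.259
(1−α) = 96.259/328.47 = 0.2931;  α = 0.7069.
Bypass flow = 0.7069×1352 = 955.79 kg/h.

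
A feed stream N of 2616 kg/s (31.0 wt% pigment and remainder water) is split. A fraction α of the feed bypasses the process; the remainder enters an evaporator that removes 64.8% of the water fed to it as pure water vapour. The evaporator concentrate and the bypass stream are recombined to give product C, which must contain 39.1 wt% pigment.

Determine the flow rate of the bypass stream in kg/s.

1404 kg/s

All 2616×0.310 = 810.96 kg/s of pigment reaches C, so C = 810.96/0.391 = 2074.1 kg/s and vapour = 541.93 kg/s.
The evaporator receives (1−α)·2616 of feed at 0.690 water and removes 0.648 of that water:
0.648×0.690×(1−α)×2616 = 541.93
(1−α) = 541.93/1169.7 = 0.4633;  α = 0.5367.
Bypass flow = 0.5367×2616 = 1403.9 kg/s.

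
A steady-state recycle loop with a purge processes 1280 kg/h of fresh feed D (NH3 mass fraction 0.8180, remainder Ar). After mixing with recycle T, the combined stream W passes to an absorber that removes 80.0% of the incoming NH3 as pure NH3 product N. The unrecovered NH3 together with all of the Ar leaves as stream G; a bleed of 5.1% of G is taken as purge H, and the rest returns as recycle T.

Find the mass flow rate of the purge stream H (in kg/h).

246.1 kg/h

Ar enters only via D and leaves only via the purge: 1280×0.182 = 0.051×(Ar in G), and the absorber passes all Ar, so Ar in W = Ar in G = 4567.8 kg/h.
NH3 in W: m_A = 1280×0.818 + (1−0.051)·(1−0.800)·m_A, so m_A = 1047/0.8102 = 1292.3 kg/h.
G = (1−0.800)×1292.3 + 4567.8 = 4826.3 kg/h.
Purge H = 0.051×4826.3 = 246.14 kg/h.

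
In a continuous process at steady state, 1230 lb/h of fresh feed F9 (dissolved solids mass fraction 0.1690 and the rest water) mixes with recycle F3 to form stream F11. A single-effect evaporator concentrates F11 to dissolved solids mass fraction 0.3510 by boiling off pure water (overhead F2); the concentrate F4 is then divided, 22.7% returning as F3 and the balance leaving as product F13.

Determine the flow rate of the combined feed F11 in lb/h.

1404 lb/h

Overall dissolved solids balance (none leaves overhead): dissolved solids in fresh feed = dissolved solids in product, i.e. 1230×0.169 = (1−0.227)·F4·0.351.
F4 = 207.87/(0.351×0.773) = 766.13 lb/h.
Recycle F3 = 0.227×766.13 = 173.91 lb/h.
Combined feed F11 = 1230 + 173.91 = 1403.9 lb/h.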